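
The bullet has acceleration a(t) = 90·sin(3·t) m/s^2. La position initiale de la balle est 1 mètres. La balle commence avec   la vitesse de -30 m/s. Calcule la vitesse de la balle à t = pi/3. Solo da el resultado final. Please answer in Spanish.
v(pi/3) = 30.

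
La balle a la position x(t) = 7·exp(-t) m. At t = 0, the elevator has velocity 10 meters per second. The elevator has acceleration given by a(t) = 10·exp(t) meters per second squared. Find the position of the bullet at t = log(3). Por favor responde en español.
Usando x(t) = 7·exp(-t) y sustituyendo t = log(3), encontramos x = 7/3.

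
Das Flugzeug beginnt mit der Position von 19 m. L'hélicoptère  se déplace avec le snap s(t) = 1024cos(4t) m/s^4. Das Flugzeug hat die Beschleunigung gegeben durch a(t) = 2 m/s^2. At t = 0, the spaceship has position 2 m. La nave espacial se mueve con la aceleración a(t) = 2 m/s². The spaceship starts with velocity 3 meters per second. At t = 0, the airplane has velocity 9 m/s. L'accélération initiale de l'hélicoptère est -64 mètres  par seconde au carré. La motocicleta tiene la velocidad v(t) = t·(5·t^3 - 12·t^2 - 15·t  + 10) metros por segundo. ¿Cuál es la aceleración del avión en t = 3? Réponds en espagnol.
De la ecuación de la aceleración a(t) = 2, sustituimos t = 3 para obtener a = 2.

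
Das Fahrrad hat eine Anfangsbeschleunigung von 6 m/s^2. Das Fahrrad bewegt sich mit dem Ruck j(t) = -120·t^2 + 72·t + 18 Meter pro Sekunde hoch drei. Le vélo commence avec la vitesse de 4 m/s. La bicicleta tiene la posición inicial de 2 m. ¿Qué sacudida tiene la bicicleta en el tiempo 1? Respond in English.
From the given jerk equation j(t) = -120·t^2 + 72·t + 18, we substitute t = 1 to get j = -30.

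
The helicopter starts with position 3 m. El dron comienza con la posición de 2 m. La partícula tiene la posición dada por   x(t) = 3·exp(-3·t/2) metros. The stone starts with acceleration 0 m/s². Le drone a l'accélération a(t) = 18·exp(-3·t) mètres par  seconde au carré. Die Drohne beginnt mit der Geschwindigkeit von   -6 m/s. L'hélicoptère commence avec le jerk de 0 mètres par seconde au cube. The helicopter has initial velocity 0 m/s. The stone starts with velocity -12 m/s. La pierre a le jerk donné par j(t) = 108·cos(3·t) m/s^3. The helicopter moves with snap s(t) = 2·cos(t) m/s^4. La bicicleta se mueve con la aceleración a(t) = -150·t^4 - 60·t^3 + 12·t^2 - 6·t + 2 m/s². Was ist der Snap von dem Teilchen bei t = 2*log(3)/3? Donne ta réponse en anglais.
We must differentiate our position equation x(t) = 3·exp(-3·t/2) 4 times. The derivative of position gives velocity: v(t) = -9·exp(-3·t/2)/2. Taking d/dt of v(t), we find a(t) = 27·exp(-3·t/2)/4. The derivative of acceleration gives jerk: j(t) = -81·exp(-3·t/2)/8. Differentiating jerk, we get snap: s(t) = 243·exp(-3·t/2)/16. We have snap s(t) = 243·exp(-3·t/2)/16. Substituting t = 2*log(3)/3: s(2*log(3)/3) = 81/16.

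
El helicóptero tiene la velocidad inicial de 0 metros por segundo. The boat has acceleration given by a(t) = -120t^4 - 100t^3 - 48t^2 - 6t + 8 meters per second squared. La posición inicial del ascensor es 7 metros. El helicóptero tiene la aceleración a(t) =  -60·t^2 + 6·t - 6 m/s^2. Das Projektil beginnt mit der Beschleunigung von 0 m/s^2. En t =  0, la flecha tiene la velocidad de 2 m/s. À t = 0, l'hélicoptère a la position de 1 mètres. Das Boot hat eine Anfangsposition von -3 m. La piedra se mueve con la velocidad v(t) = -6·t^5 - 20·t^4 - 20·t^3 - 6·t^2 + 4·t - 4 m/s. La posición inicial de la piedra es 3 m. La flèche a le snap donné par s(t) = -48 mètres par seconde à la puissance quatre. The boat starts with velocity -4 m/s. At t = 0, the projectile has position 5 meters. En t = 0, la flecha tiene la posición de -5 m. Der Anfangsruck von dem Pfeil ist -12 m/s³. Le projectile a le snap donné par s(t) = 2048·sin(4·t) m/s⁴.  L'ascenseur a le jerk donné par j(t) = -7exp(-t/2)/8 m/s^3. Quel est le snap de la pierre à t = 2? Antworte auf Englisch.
We must differentiate our velocity equation v(t) = -6·t^5 - 20·t^4 - 20·t^3 - 6·t^2 + 4·t - 4 3 times. The derivative of velocity gives acceleration: a(t) = -30·t^4 - 80·t^3 - 60·t^2 - 12·t + 4. Differentiating acceleration, we get jerk: j(t) = -120·t^3 - 240·t^2 - 120·t - 12. Taking d/dt of j(t), we find s(t) = -360·t^2 - 480·t - 120. From the given snap equation s(t) = -360·t^2 - 480·t - 120, we substitute t = 2 to get s = -2520.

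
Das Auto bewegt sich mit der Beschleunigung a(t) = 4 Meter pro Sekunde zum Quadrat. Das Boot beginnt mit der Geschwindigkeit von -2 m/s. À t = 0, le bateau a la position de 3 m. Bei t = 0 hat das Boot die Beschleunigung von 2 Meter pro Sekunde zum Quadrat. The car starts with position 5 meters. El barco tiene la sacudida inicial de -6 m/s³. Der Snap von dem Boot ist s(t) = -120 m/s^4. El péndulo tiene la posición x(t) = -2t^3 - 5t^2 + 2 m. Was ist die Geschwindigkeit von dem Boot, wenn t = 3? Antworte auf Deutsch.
Wir müssen unsere Gleichung für den Snap s(t) = -120 3-mal integrieren. Das Integral von dem Snap ist der Ruck. Mit j(0) = -6 erhalten wir j(t) = -120·t - 6. Durch Integration von dem Ruck und Verwendung der Anfangsbedingung a(0) = 2, erhalten wir a(t) = -60·t^2 - 6·t + 2. Durch Integration von der Beschleunigung und Verwendung der Anfangsbedingung v(0) = -2, erhalten wir v(t) = -20·t^3 - 3·t^2 + 2·t - 2. Aus der Gleichung für die Geschwindigkeit v(t) = -20·t^3 - 3·t^2 + 2·t - 2, setzen wir t = 3 ein und erhalten v = -563.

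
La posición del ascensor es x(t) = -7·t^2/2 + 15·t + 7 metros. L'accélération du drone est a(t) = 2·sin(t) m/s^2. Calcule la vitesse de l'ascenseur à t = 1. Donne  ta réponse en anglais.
To solve this, we need to take 1 derivative of our position equation x(t) = -7·t^2/2 + 15·t + 7. Taking d/dt of x(t), we find v(t) = 15 - 7·t. From the given velocity equation v(t) = 15 - 7·t, we substitute t = 1 to get v = 8.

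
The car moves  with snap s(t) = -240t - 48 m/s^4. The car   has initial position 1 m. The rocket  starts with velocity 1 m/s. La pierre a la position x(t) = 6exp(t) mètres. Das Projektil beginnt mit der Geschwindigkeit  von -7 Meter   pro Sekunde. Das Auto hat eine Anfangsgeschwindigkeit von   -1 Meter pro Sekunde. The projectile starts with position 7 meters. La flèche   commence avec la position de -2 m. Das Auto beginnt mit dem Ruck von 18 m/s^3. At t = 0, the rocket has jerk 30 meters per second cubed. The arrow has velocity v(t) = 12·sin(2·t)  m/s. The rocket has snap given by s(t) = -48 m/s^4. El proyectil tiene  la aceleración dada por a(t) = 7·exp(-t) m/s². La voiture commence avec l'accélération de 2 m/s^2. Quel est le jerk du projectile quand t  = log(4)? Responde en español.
Partiendo de la aceleración a(t) = 7·exp(-t), tomamos 1 derivada. Derivando la aceleración, obtenemos la sacudida: j(t) = -7·exp(-t). Tenemos la sacudida j(t) = -7·exp(-t). Sustituyendo t = log(4): j(log(4)) = -7/4.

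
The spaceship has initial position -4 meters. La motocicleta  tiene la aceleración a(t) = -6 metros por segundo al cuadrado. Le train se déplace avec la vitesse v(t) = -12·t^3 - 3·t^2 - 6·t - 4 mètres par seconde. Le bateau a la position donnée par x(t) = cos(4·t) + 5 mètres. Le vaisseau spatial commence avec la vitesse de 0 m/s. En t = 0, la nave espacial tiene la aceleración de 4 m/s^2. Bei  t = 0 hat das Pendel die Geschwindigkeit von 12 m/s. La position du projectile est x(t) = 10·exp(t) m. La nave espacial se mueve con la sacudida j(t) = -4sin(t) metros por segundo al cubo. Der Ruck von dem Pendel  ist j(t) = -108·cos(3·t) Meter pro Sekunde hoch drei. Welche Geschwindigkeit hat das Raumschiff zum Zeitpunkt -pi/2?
Ausgehend von dem Ruck j(t) = -4·sin(t), nehmen wir 2 Stammfunktionen. Durch Integration von dem Ruck und Verwendung der Anfangsbedingung a(0) = 4, erhalten wir a(t) = 4·cos(t). Mit ∫a(t)dt und Anwendung von v(0) = 0, finden wir v(t) = 4·sin(t). Wir haben die Geschwindigkeit v(t) = 4·sin(t). Durch Einsetzen von t = -pi/2: v(-pi/2) = -4.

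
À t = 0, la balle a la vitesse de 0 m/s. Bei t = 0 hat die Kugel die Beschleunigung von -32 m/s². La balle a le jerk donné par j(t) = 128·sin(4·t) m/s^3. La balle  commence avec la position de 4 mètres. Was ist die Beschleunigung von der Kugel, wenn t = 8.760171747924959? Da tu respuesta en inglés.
To solve this, we need to take 1 integral of our jerk equation j(t) = 128·sin(4·t). The integral of jerk, with a(0) = -32, gives acceleration: a(t) = -32·cos(4·t). Using a(t) = -32·cos(4·t) and substituting t = 8.760171747924959, we find a = 28.3368847888540.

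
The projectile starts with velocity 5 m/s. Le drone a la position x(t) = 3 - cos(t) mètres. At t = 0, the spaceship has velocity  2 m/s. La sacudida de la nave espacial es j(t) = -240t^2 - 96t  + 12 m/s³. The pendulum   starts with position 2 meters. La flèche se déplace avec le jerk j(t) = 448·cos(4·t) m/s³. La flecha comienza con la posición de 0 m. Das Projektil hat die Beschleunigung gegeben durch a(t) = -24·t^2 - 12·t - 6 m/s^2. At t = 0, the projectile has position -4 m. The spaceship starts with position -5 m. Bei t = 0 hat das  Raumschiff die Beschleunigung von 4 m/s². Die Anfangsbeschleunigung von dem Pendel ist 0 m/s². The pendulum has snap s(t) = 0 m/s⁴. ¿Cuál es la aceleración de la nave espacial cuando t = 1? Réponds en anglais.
To solve this, we need to take 1 integral of our jerk equation j(t) = -240·t^2 - 96·t + 12. Taking ∫j(t)dt and applying a(0) = 4, we find a(t) = -80·t^3 - 48·t^2 + 12·t + 4. We have acceleration a(t) = -80·t^3 - 48·t^2 + 12·t + 4. Substituting t = 1: a(1) = -112.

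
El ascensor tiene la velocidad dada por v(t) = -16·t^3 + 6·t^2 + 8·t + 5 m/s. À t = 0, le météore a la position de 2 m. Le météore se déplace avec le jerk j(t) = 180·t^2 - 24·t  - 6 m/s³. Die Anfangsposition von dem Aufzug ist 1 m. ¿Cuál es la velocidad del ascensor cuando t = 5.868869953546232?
Tenemos la velocidad v(t) = -16·t^3 + 6·t^2 + 8·t + 5. Sustituyendo t = 5.868869953546232: v(5.868869953546232) = -2975.71062188030.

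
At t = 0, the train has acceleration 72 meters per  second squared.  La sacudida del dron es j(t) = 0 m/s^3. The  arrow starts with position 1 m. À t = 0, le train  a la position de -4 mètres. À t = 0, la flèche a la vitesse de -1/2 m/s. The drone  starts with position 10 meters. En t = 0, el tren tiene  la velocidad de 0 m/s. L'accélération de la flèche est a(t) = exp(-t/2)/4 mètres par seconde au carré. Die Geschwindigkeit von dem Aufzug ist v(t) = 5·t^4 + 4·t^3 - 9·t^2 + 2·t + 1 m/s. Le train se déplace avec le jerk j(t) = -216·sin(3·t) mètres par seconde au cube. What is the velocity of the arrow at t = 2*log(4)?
We must find the antiderivative of our acceleration equation a(t) = exp(-t/2)/4 1 time. Finding the integral of a(t) and using v(0) = -1/2: v(t) = -exp(-t/2)/2. We have velocity v(t) = -exp(-t/2)/2. Substituting t = 2*log(4): v(2*log(4)) = -1/8.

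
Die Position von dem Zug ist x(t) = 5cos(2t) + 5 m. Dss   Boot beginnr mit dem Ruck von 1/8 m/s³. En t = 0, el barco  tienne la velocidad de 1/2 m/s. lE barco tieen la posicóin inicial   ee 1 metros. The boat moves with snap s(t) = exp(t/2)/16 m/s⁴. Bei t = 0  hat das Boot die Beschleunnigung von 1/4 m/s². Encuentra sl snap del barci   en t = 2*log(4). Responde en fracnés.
De l'équation du snap s(t) = exp(t/2)/16, nous substituons t = 2*log(4) pour obtenir s = 1/4.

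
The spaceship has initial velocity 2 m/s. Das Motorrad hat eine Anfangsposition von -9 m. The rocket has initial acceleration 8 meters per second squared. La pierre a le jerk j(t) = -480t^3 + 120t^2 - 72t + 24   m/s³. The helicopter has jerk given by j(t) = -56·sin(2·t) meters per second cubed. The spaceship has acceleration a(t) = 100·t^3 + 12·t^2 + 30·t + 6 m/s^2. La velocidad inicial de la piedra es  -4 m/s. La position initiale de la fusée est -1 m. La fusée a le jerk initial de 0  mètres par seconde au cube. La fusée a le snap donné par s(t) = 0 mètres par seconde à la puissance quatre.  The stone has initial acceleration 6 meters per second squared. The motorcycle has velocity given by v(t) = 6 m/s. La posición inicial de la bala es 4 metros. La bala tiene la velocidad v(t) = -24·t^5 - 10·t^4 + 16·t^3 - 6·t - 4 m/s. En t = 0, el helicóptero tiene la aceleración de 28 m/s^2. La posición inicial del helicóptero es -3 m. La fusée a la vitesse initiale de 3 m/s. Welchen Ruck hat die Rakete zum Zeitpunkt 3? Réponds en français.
Nous devons intégrer notre équation du snap s(t) = 0 1 fois. En intégrant le snap et en utilisant la condition initiale j(0) = 0, nous obtenons j(t) = 0. De l'équation du jerk j(t) = 0, nous substituons t = 3 pour obtenir j = 0.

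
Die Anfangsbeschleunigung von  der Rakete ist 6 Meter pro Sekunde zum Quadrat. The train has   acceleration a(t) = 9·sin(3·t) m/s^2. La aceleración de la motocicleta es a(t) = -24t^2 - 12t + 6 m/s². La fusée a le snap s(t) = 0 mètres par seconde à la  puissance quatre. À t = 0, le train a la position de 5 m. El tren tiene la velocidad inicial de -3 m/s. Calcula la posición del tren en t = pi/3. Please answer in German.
Wir müssen unsere Gleichung für die Beschleunigung a(t) = 9·sin(3·t) 2-mal integrieren. Die Stammfunktion von der Beschleunigung, mit v(0) = -3, ergibt die Geschwindigkeit: v(t) = -3·cos(3·t). Die Stammfunktion von der Geschwindigkeit, mit x(0) = 5, ergibt die Position: x(t) = 5 - sin(3·t). Aus der Gleichung für die Position x(t) = 5 - sin(3·t), setzen wir t = pi/3 ein und erhalten x = 5.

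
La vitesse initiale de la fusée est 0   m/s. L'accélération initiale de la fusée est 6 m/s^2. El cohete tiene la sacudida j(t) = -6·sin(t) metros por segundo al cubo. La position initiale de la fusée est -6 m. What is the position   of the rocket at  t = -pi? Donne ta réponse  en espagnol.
Para resolver esto, necesitamos tomar 3 antiderivadas de nuestra ecuación de la sacudida j(t) = -6·sin(t). La antiderivada de la sacudida es la aceleración. Usando a(0) = 6, obtenemos a(t) = 6·cos(t). Tomando ∫a(t)dt y aplicando v(0) = 0, encontramos v(t) = 6·sin(t). La antiderivada de la velocidad, con x(0) = -6, da la posición: x(t) = -6·cos(t). De la ecuación de la posición x(t) = -6·cos(t), sustituimos t = -pi para obtener x = 6.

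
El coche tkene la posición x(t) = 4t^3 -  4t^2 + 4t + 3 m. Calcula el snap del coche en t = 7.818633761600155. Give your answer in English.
To solve this, we need to take 4 derivatives of our position equation x(t) = 4·t^3 - 4·t^2 + 4·t + 3. Taking d/dt of x(t), we find v(t) = 12·t^2 - 8·t + 4. The derivative of velocity gives acceleration: a(t) = 24·t - 8. Taking d/dt of a(t), we find j(t) = 24. Taking d/dt of j(t), we find s(t) = 0. From the given snap equation s(t) = 0, we substitute t = 7.818633761600155 to get s = 0.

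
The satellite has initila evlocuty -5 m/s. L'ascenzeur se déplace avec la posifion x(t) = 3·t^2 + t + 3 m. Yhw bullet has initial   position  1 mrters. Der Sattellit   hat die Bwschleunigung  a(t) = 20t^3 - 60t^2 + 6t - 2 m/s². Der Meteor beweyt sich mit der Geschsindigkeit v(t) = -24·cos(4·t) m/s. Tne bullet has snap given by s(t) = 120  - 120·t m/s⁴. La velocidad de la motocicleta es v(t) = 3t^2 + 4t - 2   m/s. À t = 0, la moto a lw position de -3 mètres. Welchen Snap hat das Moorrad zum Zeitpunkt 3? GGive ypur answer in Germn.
Um dies zu lösen, müssen wir 3 Ableitungen unserer Gleichung für die Geschwindigkeit v(t) = 3·t^2 + 4·t - 2 nehmen. Mit d/dt von v(t) finden wir a(t) = 6·t + 4. Mit d/dt von a(t) finden wir j(t) = 6. Die Ableitung von dem Ruck ergibt den Snap: s(t) = 0. Aus der Gleichung für den Snap s(t) = 0, setzen wir t = 3 ein und erhalten s = 0.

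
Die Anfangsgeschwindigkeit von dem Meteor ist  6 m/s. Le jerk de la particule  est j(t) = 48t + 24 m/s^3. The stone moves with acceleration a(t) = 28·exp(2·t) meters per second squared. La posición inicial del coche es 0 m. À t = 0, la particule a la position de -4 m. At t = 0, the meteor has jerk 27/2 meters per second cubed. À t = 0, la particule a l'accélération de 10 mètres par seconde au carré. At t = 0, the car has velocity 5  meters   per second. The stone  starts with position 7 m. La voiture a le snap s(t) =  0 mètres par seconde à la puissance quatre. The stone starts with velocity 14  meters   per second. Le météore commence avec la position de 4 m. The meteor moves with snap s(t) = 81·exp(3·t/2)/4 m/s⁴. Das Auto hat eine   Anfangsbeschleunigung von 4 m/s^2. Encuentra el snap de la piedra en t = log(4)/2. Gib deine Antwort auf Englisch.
To solve this, we need to take 2 derivatives of our acceleration equation a(t) = 28·exp(2·t). The derivative of acceleration gives jerk: j(t) = 56·exp(2·t). Differentiating jerk, we get snap: s(t) = 112·exp(2·t). From the given snap equation s(t) = 112·exp(2·t), we substitute t = log(4)/2 to get s = 448.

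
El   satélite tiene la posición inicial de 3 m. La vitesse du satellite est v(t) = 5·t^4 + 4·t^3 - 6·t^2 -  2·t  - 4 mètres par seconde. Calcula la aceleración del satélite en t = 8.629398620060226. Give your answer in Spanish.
Para resolver esto, necesitamos tomar 1 derivada de nuestra ecuación de la velocidad v(t) = 5·t^4 + 4·t^3 - 6·t^2 - 2·t - 4. La derivada de la velocidad da la aceleración: a(t) = 20·t^3 + 12·t^2 - 12·t - 2. Usando a(t) = 20·t^3 + 12·t^2 - 12·t - 2 y sustituyendo t = 8.629398620060226, encontramos a = 13640.0712555299.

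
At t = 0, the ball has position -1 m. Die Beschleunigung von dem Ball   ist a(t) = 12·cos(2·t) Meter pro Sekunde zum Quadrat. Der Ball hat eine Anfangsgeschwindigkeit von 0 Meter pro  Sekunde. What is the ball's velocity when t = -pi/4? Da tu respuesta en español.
Para resolver esto, necesitamos tomar 1 integral de nuestra ecuación de la aceleración a(t) = 12·cos(2·t). Integrando la aceleración y usando la condición inicial v(0) = 0, obtenemos v(t) = 6·sin(2·t). Tenemos la velocidad v(t) = 6·sin(2·t). Sustituyendo t = -pi/4: v(-pi/4) = -6.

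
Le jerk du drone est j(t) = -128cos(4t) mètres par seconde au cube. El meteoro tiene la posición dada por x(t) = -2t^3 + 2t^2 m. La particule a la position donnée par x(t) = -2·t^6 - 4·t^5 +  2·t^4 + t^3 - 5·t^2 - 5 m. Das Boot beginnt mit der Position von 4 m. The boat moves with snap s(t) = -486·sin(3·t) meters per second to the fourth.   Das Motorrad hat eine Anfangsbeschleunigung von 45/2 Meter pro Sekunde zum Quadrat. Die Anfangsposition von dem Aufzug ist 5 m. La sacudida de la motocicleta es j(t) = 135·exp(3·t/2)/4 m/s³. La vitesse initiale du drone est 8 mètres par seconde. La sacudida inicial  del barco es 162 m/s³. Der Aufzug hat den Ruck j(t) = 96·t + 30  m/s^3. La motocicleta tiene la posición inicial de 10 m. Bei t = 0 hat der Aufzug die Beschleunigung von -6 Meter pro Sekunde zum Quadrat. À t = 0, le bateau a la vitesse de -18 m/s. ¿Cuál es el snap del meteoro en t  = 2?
Para resolver esto, necesitamos tomar 4 derivadas de nuestra ecuación de la posición x(t) = -2·t^3 + 2·t^2. La derivada de la posición da la velocidad: v(t) = -6·t^2 + 4·t. Tomando d/dt de v(t), encontramos a(t) = 4 - 12·t. La derivada de la aceleración da la sacudida: j(t) = -12. Tomando d/dt de j(t), encontramos s(t) = 0. Tenemos el snap s(t) = 0. Sustituyendo t = 2: s(2) = 0.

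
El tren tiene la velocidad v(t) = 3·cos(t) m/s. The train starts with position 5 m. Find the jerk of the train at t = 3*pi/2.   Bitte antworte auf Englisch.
We must differentiate our velocity equation v(t) = 3·cos(t) 2 times. Differentiating velocity, we get acceleration: a(t) = -3·sin(t). Differentiating acceleration, we get jerk: j(t) = -3·cos(t). We have jerk j(t) = -3·cos(t). Substituting t = 3*pi/2: j(3*pi/2) = 0.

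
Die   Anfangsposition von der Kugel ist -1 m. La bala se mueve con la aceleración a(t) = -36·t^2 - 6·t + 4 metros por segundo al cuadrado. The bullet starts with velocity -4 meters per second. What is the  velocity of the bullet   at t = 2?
We need to integrate our acceleration equation a(t) = -36·t^2 - 6·t + 4 1 time. The integral of acceleration, with v(0) = -4, gives velocity: v(t) = -12·t^3 - 3·t^2 + 4·t - 4. Using v(t) = -12·t^3 - 3·t^2 + 4·t - 4 and substituting t = 2, we find v = -104.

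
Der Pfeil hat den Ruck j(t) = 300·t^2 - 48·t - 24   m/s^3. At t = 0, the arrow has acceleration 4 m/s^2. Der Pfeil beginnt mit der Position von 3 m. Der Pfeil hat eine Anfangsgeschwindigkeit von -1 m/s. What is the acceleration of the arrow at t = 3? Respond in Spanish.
Partiendo de la sacudida j(t) = 300·t^2 - 48·t - 24, tomamos 1 antiderivada. Tomando ∫j(t)dt y aplicando a(0) = 4, encontramos a(t) = 100·t^3 - 24·t^2 - 24·t + 4. Tenemos la aceleración a(t) = 100·t^3 - 24·t^2 - 24·t + 4. Sustituyendo t = 3: a(3) = 2416.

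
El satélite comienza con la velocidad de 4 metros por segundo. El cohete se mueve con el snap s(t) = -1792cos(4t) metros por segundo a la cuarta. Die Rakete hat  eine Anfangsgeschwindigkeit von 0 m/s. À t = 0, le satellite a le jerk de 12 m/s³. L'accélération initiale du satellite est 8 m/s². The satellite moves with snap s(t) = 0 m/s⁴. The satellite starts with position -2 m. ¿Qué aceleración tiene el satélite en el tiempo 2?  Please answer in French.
Nous devons intégrer notre équation du snap s(t) = 0 2 fois. En intégrant le snap et en utilisant la condition initiale j(0) = 12, nous obtenons j(t) = 12. En prenant ∫j(t)dt et en appliquant a(0) = 8, nous trouvons a(t) = 12·t + 8. En utilisant a(t) = 12·t + 8 et en substituant t = 2, nous trouvons a = 32.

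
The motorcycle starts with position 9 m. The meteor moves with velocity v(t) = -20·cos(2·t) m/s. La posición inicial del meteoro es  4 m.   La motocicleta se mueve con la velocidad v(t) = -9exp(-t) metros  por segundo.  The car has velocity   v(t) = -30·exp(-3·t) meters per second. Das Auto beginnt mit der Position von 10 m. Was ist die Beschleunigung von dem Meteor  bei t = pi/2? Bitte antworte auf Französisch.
Nous devons dériver notre équation de la vitesse v(t) = -20·cos(2·t) 1 fois. En prenant d/dt de v(t), nous trouvons a(t) = 40·sin(2·t). De l'équation de l'accélération a(t) = 40·sin(2·t), nous substituons t = pi/2 pour obtenir a = 0.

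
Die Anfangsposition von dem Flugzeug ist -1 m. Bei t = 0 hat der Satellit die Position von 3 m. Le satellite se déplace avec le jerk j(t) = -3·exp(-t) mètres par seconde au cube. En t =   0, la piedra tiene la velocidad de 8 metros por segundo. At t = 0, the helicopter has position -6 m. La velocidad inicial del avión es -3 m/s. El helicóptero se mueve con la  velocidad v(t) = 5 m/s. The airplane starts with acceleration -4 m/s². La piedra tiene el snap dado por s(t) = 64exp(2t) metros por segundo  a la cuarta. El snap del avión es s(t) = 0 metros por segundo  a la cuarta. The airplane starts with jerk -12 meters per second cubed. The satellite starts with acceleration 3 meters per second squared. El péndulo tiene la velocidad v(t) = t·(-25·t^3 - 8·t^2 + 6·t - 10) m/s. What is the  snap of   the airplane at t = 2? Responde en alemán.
Aus der Gleichung für den Snap s(t) = 0, setzen wir t = 2 ein und erhalten s = 0.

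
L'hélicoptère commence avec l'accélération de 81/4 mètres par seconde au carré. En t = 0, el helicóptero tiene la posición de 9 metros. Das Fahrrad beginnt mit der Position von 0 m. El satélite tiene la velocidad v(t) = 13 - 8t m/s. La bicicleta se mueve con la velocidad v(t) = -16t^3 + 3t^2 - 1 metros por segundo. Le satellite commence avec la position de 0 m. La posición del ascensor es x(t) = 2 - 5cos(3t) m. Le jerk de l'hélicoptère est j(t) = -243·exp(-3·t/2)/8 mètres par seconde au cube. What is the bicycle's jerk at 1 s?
Starting from velocity v(t) = -16·t^3 + 3·t^2 - 1, we take 2 derivatives. Taking d/dt of v(t), we find a(t) = -48·t^2 + 6·t. Differentiating acceleration, we get jerk: j(t) = 6 - 96·t. We have jerk j(t) = 6 - 96·t. Substituting t = 1: j(1) = -90.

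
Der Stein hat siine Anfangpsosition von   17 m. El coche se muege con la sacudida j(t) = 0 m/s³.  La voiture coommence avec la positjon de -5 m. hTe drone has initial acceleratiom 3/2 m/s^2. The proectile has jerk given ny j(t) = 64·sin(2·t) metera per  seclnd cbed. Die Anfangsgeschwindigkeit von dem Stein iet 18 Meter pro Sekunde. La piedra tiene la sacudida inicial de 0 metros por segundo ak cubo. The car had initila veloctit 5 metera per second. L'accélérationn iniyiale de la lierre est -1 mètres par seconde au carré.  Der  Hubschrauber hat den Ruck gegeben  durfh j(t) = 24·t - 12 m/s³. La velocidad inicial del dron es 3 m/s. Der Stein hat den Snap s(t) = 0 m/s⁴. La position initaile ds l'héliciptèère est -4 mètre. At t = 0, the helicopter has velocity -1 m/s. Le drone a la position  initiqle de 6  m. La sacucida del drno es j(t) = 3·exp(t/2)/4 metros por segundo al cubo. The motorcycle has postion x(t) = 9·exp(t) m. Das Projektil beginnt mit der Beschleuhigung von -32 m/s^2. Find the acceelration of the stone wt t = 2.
To find the answer, we compute 2 antiderivatives of s(t) = 0. The antiderivative of snap is jerk. Using j(0) = 0, we get j(t) = 0. Taking ∫j(t)dt and applying a(0) = -1, we find a(t) = -1. Using a(t) = -1 and substituting t = 2, we find a = -1.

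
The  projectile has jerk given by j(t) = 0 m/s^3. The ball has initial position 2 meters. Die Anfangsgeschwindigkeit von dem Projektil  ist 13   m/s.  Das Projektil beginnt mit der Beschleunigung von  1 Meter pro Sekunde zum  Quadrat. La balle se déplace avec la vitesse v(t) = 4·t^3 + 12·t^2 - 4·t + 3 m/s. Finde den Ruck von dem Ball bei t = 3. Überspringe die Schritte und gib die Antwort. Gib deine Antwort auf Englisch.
At t = 3, j = 96.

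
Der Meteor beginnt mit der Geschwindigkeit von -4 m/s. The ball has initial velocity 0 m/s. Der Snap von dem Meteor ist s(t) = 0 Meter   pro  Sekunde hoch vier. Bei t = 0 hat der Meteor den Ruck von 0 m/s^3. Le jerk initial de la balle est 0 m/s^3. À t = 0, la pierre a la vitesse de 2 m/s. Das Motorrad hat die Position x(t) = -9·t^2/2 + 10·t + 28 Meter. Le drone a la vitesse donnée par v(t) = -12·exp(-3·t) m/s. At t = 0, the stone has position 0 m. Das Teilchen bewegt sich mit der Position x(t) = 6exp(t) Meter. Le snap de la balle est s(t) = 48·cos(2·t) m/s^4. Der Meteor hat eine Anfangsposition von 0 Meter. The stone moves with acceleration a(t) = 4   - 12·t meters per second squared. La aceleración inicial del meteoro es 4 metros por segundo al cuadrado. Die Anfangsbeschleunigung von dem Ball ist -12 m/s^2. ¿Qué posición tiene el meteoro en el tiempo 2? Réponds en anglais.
We need to integrate our snap equation s(t) = 0 4 times. Finding the antiderivative of s(t) and using j(0) = 0: j(t) = 0. The integral of jerk, with a(0) = 4, gives acceleration: a(t) = 4. Taking ∫a(t)dt and applying v(0) = -4, we find v(t) = 4·t - 4. The antiderivative of velocity is position. Using x(0) = 0, we get x(t) = 2·t^2 - 4·t. We have position x(t) = 2·t^2 - 4·t. Substituting t = 2: x(2) = 0.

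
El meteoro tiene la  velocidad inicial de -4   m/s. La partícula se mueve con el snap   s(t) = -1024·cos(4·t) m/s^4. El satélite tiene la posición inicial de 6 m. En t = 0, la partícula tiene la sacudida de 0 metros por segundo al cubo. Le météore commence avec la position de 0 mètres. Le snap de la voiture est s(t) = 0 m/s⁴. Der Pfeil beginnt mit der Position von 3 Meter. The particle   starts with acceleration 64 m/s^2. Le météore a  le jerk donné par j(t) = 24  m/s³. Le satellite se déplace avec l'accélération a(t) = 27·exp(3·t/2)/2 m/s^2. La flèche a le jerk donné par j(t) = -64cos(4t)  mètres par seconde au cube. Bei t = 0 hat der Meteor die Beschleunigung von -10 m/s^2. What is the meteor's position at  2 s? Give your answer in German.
Ausgehend von dem Ruck j(t) = 24, nehmen wir 3 Integrale. Das Integral von dem Ruck, mit a(0) = -10, ergibt die Beschleunigung: a(t) = 24·t - 10. Die Stammfunktion von der Beschleunigung, mit v(0) = -4, ergibt die Geschwindigkeit: v(t) = 12·t^2 - 10·t - 4. Das Integral von der Geschwindigkeit, mit x(0) = 0, ergibt die Position: x(t) = 4·t^3 - 5·t^2 - 4·t. Mit x(t) = 4·t^3 - 5·t^2 - 4·t und Einsetzen von t = 2, finden wir x = 4.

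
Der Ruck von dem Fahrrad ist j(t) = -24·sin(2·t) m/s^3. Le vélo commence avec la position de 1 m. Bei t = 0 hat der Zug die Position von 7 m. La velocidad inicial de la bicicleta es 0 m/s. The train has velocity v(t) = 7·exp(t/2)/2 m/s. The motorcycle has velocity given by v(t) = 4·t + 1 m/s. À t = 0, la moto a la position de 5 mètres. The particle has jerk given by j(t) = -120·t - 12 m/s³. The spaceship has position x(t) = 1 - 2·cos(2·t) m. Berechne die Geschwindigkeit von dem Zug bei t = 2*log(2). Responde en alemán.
Mit v(t) = 7·exp(t/2)/2 und Einsetzen von t = 2*log(2), finden wir v = 7.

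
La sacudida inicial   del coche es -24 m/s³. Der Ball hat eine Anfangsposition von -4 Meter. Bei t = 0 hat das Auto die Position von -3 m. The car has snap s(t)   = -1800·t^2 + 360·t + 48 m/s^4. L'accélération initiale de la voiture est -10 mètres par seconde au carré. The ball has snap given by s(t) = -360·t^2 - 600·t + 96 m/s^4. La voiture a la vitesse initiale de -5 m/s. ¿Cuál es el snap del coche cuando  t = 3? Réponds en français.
En utilisant s(t) = -1800·t^2 + 360·t + 48 et en substituant t = 3, nous trouvons s = -15072.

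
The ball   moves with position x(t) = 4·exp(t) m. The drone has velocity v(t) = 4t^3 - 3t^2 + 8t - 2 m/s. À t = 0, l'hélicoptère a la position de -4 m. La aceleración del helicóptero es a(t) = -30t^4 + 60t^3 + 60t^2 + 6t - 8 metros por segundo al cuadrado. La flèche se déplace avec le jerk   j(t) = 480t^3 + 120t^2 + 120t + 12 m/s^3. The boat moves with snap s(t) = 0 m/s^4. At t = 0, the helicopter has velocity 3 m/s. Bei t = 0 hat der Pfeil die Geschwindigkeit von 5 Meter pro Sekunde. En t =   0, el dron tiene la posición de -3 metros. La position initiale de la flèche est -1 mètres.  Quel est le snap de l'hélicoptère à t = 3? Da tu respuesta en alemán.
Ausgehend von der Beschleunigung a(t) = -30·t^4 + 60·t^3 + 60·t^2 + 6·t - 8, nehmen wir 2 Ableitungen. Die Ableitung von der Beschleunigung ergibt den Ruck: j(t) = -120·t^3 + 180·t^2 + 120·t + 6. Die Ableitung von dem Ruck ergibt den Snap: s(t) = -360·t^2 + 360·t + 120. Wir haben den Snap s(t) = -360·t^2 + 360·t + 120. Durch Einsetzen von t = 3: s(3) = -2040.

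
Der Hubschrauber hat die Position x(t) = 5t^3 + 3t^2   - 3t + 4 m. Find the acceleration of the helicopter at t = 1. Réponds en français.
En partant de la position x(t) = 5·t^3 + 3·t^2 - 3·t + 4, nous prenons 2 dérivées. En prenant d/dt de x(t), nous trouvons v(t) = 15·t^2 + 6·t - 3. En dérivant la vitesse, nous obtenons l'accélération: a(t) = 30·t + 6. En utilisant a(t) = 30·t + 6 et en substituant t = 1, nous trouvons a = 36.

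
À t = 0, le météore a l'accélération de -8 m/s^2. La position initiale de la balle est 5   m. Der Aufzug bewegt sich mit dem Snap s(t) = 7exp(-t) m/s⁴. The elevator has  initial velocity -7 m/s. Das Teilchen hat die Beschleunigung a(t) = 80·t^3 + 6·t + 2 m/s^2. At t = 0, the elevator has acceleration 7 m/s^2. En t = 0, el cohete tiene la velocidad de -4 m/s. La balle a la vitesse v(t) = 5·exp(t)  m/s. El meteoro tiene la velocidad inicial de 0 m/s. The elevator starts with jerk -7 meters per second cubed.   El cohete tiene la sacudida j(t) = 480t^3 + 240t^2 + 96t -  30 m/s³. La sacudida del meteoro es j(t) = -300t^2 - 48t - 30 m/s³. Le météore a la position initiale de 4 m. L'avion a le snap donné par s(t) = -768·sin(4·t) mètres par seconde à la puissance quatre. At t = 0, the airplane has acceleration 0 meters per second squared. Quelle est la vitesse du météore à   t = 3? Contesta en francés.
En partant du jerk j(t) = -300·t^2 - 48·t - 30, nous prenons 2 primitives. L'intégrale du jerk, avec a(0) = -8, donne l'accélération: a(t) = -100·t^3 - 24·t^2 - 30·t - 8. En prenant ∫a(t)dt et en appliquant v(0) = 0, nous trouvons v(t) = t·(-25·t^3 - 8·t^2 - 15·t - 8). De l'équation de la vitesse v(t) = t·(-25·t^3 - 8·t^2 - 15·t - 8), nous substituons t = 3 pour obtenir v = -2400.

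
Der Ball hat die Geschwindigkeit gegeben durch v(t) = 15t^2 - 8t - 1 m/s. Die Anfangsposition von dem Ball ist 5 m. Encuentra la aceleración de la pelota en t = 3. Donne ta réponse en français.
Pour résoudre ceci, nous devons prendre 1 dérivée de notre équation de la vitesse v(t) = 15·t^2 - 8·t - 1. En prenant d/dt de v(t), nous trouvons a(t) = 30·t - 8. De l'équation de l'accélération a(t) = 30·t - 8, nous substituons t = 3 pour obtenir a = 82.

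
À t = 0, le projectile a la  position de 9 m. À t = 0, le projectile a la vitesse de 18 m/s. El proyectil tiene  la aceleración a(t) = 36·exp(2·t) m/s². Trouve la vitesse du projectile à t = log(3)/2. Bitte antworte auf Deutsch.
Wir müssen die Stammfunktion unserer Gleichung für die Beschleunigung a(t) = 36·exp(2·t) 1-mal finden. Mit ∫a(t)dt und Anwendung von v(0) = 18, finden wir v(t) = 18·exp(2·t). Mit v(t) = 18·exp(2·t) und Einsetzen von t = log(3)/2, finden wir v = 54.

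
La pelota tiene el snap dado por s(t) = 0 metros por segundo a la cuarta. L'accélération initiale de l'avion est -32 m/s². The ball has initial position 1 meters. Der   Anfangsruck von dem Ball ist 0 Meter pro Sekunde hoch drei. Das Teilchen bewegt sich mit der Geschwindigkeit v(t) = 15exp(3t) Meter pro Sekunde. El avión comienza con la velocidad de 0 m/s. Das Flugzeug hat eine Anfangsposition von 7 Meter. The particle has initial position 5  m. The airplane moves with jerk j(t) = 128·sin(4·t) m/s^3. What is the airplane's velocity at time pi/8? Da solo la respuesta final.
v(pi/8) = -8.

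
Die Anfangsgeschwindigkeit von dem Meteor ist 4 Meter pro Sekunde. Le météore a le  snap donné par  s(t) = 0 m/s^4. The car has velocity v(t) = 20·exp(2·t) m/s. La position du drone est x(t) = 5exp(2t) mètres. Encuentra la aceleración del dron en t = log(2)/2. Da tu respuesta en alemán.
Um dies zu lösen, müssen wir 2 Ableitungen unserer Gleichung für die Position x(t) = 5·exp(2·t) nehmen. Die Ableitung von der Position ergibt die Geschwindigkeit: v(t) = 10·exp(2·t). Die Ableitung von der Geschwindigkeit ergibt die Beschleunigung: a(t) = 20·exp(2·t). Mit a(t) = 20·exp(2·t) und Einsetzen von t = log(2)/2, finden wir a = 40.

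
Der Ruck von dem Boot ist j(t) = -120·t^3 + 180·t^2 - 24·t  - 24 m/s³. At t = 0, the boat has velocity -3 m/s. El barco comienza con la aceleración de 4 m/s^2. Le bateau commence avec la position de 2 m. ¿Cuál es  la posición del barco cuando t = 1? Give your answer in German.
Wir müssen unsere Gleichung für den Ruck j(t) = -120·t^3 + 180·t^2 - 24·t - 24 3-mal integrieren. Durch Integration von dem Ruck und Verwendung der Anfangsbedingung a(0) = 4, erhalten wir a(t) = -30·t^4 + 60·t^3 - 12·t^2 - 24·t + 4. Das Integral von der Beschleunigung, mit v(0) = -3, ergibt die Geschwindigkeit: v(t) = -6·t^5 + 15·t^4 - 4·t^3 - 12·t^2 + 4·t - 3. Durch Integration von der Geschwindigkeit und Verwendung der Anfangsbedingung x(0) = 2, erhalten wir x(t) = -t^6 + 3·t^5 - t^4 - 4·t^3 + 2·t^2 - 3·t + 2. Aus der Gleichung für die Position x(t) = -t^6 + 3·t^5 - t^4 - 4·t^3 + 2·t^2 - 3·t + 2, setzen wir t = 1 ein und erhalten x = -2.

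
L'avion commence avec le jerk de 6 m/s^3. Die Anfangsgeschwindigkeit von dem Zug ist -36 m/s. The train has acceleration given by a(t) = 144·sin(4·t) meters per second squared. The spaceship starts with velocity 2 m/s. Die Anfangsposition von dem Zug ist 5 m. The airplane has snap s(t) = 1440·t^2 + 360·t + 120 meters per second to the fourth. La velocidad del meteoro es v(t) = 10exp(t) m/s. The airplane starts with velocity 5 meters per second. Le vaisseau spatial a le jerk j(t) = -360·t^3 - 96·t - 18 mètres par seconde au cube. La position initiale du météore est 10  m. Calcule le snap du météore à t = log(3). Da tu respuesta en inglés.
To solve this, we need to take 3 derivatives of our velocity equation v(t) = 10·exp(t). Differentiating velocity, we get acceleration: a(t) = 10·exp(t). Differentiating acceleration, we get jerk: j(t) = 10·exp(t). The derivative of jerk gives snap: s(t) = 10·exp(t). We have snap s(t) = 10·exp(t). Substituting t = log(3): s(log(3)) = 30.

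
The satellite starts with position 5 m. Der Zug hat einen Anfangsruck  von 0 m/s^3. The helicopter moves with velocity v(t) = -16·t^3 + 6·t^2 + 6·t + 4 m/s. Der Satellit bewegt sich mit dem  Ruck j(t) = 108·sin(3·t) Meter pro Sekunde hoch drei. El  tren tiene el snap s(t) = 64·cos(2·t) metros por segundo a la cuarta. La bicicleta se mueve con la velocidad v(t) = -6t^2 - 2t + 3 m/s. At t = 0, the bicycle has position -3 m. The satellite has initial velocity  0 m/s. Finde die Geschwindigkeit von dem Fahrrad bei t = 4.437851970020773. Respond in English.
From the given velocity equation v(t) = -6·t^2 - 2·t + 3, we substitute t = 4.437851970020773 to get v = -124.042884586945.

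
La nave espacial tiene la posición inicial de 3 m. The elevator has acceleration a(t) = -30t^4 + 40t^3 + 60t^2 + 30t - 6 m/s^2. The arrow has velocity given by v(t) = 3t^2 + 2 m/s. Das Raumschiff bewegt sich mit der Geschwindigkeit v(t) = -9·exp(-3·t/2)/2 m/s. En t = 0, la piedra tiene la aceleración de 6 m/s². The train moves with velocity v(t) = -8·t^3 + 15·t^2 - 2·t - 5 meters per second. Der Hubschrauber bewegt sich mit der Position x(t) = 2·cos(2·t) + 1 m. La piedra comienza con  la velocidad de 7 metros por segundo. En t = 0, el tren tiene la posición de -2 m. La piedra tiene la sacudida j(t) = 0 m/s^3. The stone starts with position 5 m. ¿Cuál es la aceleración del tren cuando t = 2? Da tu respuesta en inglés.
We must differentiate our velocity equation v(t) = -8·t^3 + 15·t^2 - 2·t - 5 1 time. The derivative of velocity gives acceleration: a(t) = -24·t^2 + 30·t - 2. From the given acceleration equation a(t) = -24·t^2 + 30·t - 2, we substitute t = 2 to get a = -38.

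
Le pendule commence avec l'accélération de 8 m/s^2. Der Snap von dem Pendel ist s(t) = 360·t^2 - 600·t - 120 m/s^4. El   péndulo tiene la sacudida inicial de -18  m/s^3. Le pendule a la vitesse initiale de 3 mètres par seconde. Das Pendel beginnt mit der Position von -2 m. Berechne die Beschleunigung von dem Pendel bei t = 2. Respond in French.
Pour résoudre ceci, nous devons prendre 2 intégrales de notre équation du snap s(t) = 360·t^2 - 600·t - 120. En prenant ∫s(t)dt et en appliquant j(0) = -18, nous trouvons j(t) = 120·t^3 - 300·t^2 - 120·t - 18. En intégrant le jerk et en utilisant la condition initiale a(0) = 8, nous obtenons a(t) = 30·t^4 - 100·t^3 - 60·t^2 - 18·t + 8. En utilisant a(t) = 30·t^4 - 100·t^3 - 60·t^2 - 18·t + 8 et en substituant t = 2, nous trouvons a = -588.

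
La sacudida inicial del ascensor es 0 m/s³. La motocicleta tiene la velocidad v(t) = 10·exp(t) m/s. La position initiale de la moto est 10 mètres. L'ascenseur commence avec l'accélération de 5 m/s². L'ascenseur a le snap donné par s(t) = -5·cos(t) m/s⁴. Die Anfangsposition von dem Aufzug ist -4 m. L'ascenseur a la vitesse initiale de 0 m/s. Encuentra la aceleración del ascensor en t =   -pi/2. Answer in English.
Starting from snap s(t) = -5·cos(t), we take 2 antiderivatives. The antiderivative of snap, with j(0) = 0, gives jerk: j(t) = -5·sin(t). Finding the antiderivative of j(t) and using a(0) = 5: a(t) = 5·cos(t). We have acceleration a(t) = 5·cos(t). Substituting t = -pi/2: a(-pi/2) = 0.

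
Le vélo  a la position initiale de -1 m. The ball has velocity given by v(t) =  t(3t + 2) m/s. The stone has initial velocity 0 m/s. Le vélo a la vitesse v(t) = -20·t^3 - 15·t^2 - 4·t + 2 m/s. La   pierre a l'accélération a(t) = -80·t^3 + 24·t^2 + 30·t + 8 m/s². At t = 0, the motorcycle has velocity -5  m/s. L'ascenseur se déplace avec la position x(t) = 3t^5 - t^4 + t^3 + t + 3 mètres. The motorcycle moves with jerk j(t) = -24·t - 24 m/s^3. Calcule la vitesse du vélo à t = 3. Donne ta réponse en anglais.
Using v(t) = -20·t^3 - 15·t^2 - 4·t + 2 and substituting t = 3, we find v = -685.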